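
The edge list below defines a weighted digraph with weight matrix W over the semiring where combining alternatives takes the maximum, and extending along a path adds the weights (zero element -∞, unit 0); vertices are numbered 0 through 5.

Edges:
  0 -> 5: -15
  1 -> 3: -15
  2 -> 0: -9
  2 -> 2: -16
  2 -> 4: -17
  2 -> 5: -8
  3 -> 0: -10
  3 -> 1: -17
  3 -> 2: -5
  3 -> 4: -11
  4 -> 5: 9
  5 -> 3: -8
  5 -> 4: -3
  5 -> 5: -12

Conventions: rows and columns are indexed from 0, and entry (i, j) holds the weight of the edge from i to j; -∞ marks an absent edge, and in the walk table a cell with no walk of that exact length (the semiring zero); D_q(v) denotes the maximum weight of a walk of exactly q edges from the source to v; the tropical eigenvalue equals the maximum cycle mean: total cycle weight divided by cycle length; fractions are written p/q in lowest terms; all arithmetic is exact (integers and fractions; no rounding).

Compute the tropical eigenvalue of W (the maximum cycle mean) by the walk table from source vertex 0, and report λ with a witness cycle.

q=0: [0, -∞, -∞, -∞, -∞, -∞]
q=1: [-∞, -∞, -∞, -∞, -∞, -15]
q=2: [-∞, -∞, -∞, -23, -18, -27]
q=3: [-33, -40, -28, -35, -30, -9]
q=4: [-37, -52, -40, -17, -12, -21]
q=5: [-27, -34, -22, -29, -24, -3]
q=6: [-31, -46, -34, -11, -6, -15]
Optimal cycle mean attained by: cycle 4->5->4, total 9 + (-3), length 2.
Answer: λ = 3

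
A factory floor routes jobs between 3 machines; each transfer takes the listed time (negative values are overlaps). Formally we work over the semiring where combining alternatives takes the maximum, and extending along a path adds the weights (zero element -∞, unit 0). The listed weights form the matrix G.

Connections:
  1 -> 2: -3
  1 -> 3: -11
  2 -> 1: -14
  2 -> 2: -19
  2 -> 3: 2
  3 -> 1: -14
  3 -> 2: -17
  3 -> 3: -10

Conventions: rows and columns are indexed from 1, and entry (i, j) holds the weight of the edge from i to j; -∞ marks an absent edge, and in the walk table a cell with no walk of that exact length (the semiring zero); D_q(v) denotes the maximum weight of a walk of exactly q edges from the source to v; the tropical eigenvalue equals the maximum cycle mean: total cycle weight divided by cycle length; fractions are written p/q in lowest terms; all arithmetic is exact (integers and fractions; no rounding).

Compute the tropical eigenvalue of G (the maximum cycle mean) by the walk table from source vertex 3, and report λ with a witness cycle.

q=0: [-∞, -∞, 0]
q=1: [-14, -17, -10]
q=2: [-24, -17, -15]
q=3: [-29, -27, -15]
Optimal cycle mean attained by: cycle 1->2->3->1, total (-3) + 2 + (-14), length 3.
Answer: λ = -5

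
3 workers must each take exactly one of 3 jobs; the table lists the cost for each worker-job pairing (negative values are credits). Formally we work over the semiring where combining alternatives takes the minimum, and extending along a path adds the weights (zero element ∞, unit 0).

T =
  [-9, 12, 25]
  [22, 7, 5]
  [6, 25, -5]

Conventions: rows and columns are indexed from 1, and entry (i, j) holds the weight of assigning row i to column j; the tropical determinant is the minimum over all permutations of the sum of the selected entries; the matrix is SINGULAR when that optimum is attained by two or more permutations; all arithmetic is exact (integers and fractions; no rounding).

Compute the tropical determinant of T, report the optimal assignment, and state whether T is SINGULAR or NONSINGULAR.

σ = (1, 2, 3): (-9) + 7 + (-5) = -7
σ = (1, 3, 2): (-9) + 5 + 25 = 21
σ = (2, 1, 3): 12 + 22 + (-5) = 29
σ = (2, 3, 1): 12 + 5 + 6 = 23
σ = (3, 1, 2): 25 + 22 + 25 = 72
σ = (3, 2, 1): 25 + 7 + 6 = 38
Optimal value attained by: σ = (1, 2, 3).
Answer: det⊕(T) = -7; verdict: NONSINGULAR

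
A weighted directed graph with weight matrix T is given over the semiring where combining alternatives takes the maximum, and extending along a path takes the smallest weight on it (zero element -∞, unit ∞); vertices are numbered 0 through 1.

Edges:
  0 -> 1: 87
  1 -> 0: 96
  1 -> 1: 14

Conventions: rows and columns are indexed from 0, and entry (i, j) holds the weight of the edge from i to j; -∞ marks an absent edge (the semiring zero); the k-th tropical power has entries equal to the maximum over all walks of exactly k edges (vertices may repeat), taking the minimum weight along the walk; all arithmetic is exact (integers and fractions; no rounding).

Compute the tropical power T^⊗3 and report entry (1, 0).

T^⊗2:
  [87, 14]
  [14, 87]
T^⊗3:
  [14, 87]
  [87, 14]
Key observation: the optimum is the walk 1->0->1->0, with weight 96 min 87 min 96 = 87.
Optimal value attained by: walk 1->0->1->0.
Answer: (T^⊗3)[1][0] = 87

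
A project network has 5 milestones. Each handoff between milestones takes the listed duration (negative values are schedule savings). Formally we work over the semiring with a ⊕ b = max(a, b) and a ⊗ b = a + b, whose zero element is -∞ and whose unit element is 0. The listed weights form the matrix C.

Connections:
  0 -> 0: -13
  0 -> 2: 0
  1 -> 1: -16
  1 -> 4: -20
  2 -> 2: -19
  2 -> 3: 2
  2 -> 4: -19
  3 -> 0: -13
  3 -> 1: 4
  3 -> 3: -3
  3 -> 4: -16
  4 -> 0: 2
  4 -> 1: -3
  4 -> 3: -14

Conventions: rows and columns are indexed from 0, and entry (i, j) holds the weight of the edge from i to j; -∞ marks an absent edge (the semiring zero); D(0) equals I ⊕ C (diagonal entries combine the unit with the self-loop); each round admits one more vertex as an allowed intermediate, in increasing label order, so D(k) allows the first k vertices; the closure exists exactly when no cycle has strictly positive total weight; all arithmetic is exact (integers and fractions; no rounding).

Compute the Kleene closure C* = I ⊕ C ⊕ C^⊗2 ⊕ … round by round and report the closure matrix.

D(0):
  [0, -∞, 0, -∞, -∞]
  [-∞, 0, -∞, -∞, -20]
  [-∞, -∞, 0, 2, -19]
  [-13, 4, -∞, 0, -16]
  [2, -3, -∞, -14, 0]
D(1):
  [0, -∞, 0, -∞, -∞]
  [-∞, 0, -∞, -∞, -20]
  [-∞, -∞, 0, 2, -19]
  [-13, 4, -13, 0, -16]
  [2, -3, 2, -14, 0]
D(2):
  [0, -∞, 0, -∞, -∞]
  [-∞, 0, -∞, -∞, -20]
  [-∞, -∞, 0, 2, -19]
  [-13, 4, -13, 0, -16]
  [2, -3, 2, -14, 0]
D(3):
  [0, -∞, 0, 2, -19]
  [-∞, 0, -∞, -∞, -20]
  [-∞, -∞, 0, 2, -19]
  [-13, 4, -13, 0, -16]
  [2, -3, 2, 4, 0]
D(4):
  [0, 6, 0, 2, -14]
  [-∞, 0, -∞, -∞, -20]
  [-11, 6, 0, 2, -14]
  [-13, 4, -13, 0, -16]
  [2, 8, 2, 4, 0]
D(5):
  [0, 6, 0, 2, -14]
  [-18, 0, -18, -16, -20]
  [-11, 6, 0, 2, -14]
  [-13, 4, -13, 0, -16]
  [2, 8, 2, 4, 0]
Answer: C* = [[0, 6, 0, 2, -14], [-18, 0, -18, -16, -20], [-11, 6, 0, 2, -14], [-13, 4, -13, 0, -16], [2, 8, 2, 4, 0]]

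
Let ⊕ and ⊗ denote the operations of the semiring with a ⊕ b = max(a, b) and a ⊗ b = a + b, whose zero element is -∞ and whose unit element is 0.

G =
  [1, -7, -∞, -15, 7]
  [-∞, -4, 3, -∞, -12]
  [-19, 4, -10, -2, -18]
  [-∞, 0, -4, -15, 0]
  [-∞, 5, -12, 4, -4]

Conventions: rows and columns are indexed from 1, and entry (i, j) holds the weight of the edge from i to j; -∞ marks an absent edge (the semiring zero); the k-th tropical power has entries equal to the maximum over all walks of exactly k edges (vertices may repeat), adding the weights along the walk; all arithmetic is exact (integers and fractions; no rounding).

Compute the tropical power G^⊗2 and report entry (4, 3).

G^⊗2:
  [2, 12, -4, 11, 8]
  [-16, 7, -1, 1, -15]
  [-18, 0, 7, -12, -2]
  [-23, 5, 3, 4, -4]
  [-31, 4, 8, 0, 4]
Key observation: the optimum is the walk 4->2->3, with weight 0 + 3 = 3.
Optimal value attained by: walk 4->2->3.
Answer: (G^⊗2)[4][3] = 3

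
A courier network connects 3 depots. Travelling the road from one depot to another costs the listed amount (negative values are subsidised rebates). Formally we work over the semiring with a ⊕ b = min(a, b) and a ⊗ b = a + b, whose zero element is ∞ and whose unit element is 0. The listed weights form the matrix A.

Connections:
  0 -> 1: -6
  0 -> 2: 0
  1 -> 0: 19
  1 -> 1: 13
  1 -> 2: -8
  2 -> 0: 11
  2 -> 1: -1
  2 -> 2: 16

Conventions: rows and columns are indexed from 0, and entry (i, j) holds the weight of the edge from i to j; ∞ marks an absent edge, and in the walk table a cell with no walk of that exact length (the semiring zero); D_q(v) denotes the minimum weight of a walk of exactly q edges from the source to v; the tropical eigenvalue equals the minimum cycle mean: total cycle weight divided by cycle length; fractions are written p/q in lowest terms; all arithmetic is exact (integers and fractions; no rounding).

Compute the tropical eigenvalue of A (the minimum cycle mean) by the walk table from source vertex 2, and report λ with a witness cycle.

q=0: [∞, ∞, 0]
q=1: [11, -1, 16]
q=2: [18, 5, -9]
q=3: [2, -10, -3]
Optimal cycle mean attained by: cycle 1->2->1, total (-8) + (-1), length 2.
Answer: λ = -9/2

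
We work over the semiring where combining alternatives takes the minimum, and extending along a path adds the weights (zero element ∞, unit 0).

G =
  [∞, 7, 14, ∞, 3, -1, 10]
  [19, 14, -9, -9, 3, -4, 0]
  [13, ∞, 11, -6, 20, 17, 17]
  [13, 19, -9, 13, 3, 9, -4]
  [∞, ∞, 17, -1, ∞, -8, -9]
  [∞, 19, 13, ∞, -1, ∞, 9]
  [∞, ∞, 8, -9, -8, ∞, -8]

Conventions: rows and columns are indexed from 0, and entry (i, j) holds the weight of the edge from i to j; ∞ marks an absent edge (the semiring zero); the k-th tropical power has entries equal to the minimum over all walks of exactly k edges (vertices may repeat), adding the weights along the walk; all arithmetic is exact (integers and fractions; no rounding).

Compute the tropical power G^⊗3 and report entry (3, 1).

G^⊗2:
  [26, 18, -2, -2, -2, -5, -6]
  [4, 10, -18, -15, -8, -5, -13]
  [7, 13, -15, 5, -3, 3, -10]
  [4, 20, 2, -15, -12, -5, -12]
  [12, 11, -10, -18, -17, 8, -17]
  [26, 33, 10, -2, 1, -9, -10]
  [4, 10, -18, -17, -16, -16, -17]
G^⊗3:
  [11, 14, -11, -15, -14, -10, -14]
  [-5, 4, -24, -24, -21, -16, -21]
  [-2, 14, -4, -21, -18, -11, -18]
  [-2, 4, -24, -21, -20, -20, -21]
  [-5, 1, -27, -26, -25, -25, -26]
  [11, 10, -11, -19, -18, -7, -18]
  [-5, 2, -26, -26, -25, -24, -25]
Key observation: the optimum is the walk 3->2->3->1, with weight (-9) + (-6) + 19 = 4.
Optimal value attained by: walk 3->2->3->1.
Answer: (G^⊗3)[3][1] = 4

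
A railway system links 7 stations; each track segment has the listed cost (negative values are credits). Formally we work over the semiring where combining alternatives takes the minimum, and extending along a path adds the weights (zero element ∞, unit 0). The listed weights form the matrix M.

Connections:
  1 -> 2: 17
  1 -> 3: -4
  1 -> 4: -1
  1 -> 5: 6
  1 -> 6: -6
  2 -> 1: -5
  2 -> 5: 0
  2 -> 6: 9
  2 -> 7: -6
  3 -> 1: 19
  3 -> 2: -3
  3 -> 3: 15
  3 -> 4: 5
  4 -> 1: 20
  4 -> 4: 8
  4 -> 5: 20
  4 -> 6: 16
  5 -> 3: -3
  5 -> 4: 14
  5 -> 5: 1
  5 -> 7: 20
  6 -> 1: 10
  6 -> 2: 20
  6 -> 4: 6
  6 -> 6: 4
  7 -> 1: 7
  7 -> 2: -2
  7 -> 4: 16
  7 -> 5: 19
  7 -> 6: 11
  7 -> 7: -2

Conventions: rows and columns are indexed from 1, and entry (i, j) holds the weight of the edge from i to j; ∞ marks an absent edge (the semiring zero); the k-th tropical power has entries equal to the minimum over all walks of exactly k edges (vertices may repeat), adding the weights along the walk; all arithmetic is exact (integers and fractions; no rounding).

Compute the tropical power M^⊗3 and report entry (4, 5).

M^⊗2:
  [4, -7, 3, 0, 7, -2, 11]
  [1, -8, -9, -6, 1, -11, -8]
  [-8, 12, 15, 13, -3, 6, -9]
  [26, 36, 16, 16, 21, 14, 40]
  [16, -6, -2, 2, 2, 30, 18]
  [14, 24, 6, 9, 16, 4, 14]
  [-7, -4, 3, 6, -2, 1, -8]
M^⊗3:
  [-12, 0, 0, 3, -7, -2, -13]
  [-13, -12, -3, -5, -8, -7, -14]
  [-2, -11, -12, -9, -2, -14, -11]
  [24, 13, 18, 20, 22, 18, 30]
  [-11, -5, -1, 3, -6, 3, -12]
  [14, 3, 10, 10, 17, 8, 12]
  [-9, -10, -11, -8, -4, -13, -10]
Key observation: the optimum is the walk 4->5->5->5, with weight 20 + 1 + 1 = 22.
Optimal value attained by: walk 4->5->5->5.
Answer: (M^⊗3)[4][5] = 22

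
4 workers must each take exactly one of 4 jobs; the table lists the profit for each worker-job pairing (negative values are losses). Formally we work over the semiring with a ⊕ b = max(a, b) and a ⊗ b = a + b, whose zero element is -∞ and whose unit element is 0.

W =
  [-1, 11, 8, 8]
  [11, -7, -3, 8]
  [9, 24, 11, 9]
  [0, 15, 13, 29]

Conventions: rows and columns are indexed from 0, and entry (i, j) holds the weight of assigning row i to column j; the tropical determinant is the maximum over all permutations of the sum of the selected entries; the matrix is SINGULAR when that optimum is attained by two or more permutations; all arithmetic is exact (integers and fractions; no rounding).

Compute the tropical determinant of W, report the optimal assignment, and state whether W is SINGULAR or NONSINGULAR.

σ = (0, 1, 2, 3): (-1) + (-7) + 11 + 29 = 32
σ = (0, 1, 3, 2): (-1) + (-7) + 9 + 13 = 14
σ = (0, 2, 1, 3): (-1) + (-3) + 24 + 29 = 49
σ = (0, 2, 3, 1): (-1) + (-3) + 9 + 15 = 20
σ = (0, 3, 1, 2): (-1) + 8 + 24 + 13 = 44
σ = (0, 3, 2, 1): (-1) + 8 + 11 + 15 = 33
σ = (1, 0, 2, 3): 11 + 11 + 11 + 29 = 62
σ = (1, 0, 3, 2): 11 + 11 + 9 + 13 = 44
σ = (1, 2, 0, 3): 11 + (-3) + 9 + 29 = 46
σ = (1, 2, 3, 0): 11 + (-3) + 9 + 0 = 17
σ = (1, 3, 0, 2): 11 + 8 + 9 + 13 = 41
σ = (1, 3, 2, 0): 11 + 8 + 11 + 0 = 30
σ = (2, 0, 1, 3): 8 + 11 + 24 + 29 = 72
σ = (2, 0, 3, 1): 8 + 11 + 9 + 15 = 43
σ = (2, 1, 0, 3): 8 + (-7) + 9 + 29 = 39
σ = (2, 1, 3, 0): 8 + (-7) + 9 + 0 = 10
σ = (2, 3, 0, 1): 8 + 8 + 9 + 15 = 40
σ = (2, 3, 1, 0): 8 + 8 + 24 + 0 = 40
σ = (3, 0, 1, 2): 8 + 11 + 24 + 13 = 56
σ = (3, 0, 2, 1): 8 + 11 + 11 + 15 = 45
σ = (3, 1, 0, 2): 8 + (-7) + 9 + 13 = 23
σ = (3, 1, 2, 0): 8 + (-7) + 11 + 0 = 12
σ = (3, 2, 0, 1): 8 + (-3) + 9 + 15 = 29
σ = (3, 2, 1, 0): 8 + (-3) + 24 + 0 = 29
Optimal value attained by: σ = (2, 0, 1, 3).
Answer: det⊕(W) = 72; verdict: NONSINGULAR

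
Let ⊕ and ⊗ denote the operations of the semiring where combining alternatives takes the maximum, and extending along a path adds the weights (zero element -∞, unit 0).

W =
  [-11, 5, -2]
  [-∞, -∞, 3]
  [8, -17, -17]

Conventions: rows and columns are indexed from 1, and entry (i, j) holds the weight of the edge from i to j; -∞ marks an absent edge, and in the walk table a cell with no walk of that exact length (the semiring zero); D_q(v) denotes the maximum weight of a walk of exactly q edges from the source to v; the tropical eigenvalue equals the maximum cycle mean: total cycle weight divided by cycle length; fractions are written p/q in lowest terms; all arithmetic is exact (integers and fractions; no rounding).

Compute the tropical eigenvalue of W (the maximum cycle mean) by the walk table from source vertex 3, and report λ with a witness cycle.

q=0: [-∞, -∞, 0]
q=1: [8, -17, -17]
q=2: [-3, 13, 6]
q=3: [14, 2, 16]
Optimal cycle mean attained by: cycle 1->2->3->1, total 5 + 3 + 8, length 3.
Answer: λ = 16/3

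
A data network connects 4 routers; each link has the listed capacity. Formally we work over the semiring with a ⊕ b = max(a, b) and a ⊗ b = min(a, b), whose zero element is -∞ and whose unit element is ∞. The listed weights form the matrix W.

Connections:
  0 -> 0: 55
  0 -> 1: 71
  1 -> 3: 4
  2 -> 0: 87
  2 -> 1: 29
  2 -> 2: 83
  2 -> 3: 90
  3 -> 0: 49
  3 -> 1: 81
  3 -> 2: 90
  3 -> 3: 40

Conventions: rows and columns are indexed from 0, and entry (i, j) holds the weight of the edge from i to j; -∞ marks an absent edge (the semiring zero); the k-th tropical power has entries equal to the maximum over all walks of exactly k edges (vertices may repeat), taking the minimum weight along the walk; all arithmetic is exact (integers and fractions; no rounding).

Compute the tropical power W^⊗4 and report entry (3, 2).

W^⊗2:
  [55, 55, -∞, 4]
  [4, 4, 4, 4]
  [83, 81, 90, 83]
  [87, 49, 83, 90]
W^⊗3:
  [55, 55, 4, 4]
  [4, 4, 4, 4]
  [87, 81, 83, 90]
  [83, 81, 90, 83]
W^⊗4:
  [55, 55, 4, 4]
  [4, 4, 4, 4]
  [83, 81, 90, 83]
  [87, 81, 83, 90]
Key observation: the optimum is the walk 3->2->2->3->2, with weight 90 min 83 min 90 min 90 = 83.
Optimal value attained by: walk 3->2->2->3->2.
Answer: (W^⊗4)[3][2] = 83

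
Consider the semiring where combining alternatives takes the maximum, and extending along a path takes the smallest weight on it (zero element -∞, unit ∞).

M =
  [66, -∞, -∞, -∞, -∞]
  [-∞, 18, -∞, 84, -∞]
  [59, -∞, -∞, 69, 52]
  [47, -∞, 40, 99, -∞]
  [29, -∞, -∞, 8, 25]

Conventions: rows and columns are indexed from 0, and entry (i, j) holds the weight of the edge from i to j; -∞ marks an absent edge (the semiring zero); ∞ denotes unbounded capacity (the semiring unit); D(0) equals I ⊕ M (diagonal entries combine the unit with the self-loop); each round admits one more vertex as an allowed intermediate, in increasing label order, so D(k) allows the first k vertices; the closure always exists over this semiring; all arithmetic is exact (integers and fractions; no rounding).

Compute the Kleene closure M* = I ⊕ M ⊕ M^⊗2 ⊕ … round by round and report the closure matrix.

D(0):
  [∞, -∞, -∞, -∞, -∞]
  [-∞, ∞, -∞, 84, -∞]
  [59, -∞, ∞, 69, 52]
  [47, -∞, 40, ∞, -∞]
  [29, -∞, -∞, 8, ∞]
D(1):
  [∞, -∞, -∞, -∞, -∞]
  [-∞, ∞, -∞, 84, -∞]
  [59, -∞, ∞, 69, 52]
  [47, -∞, 40, ∞, -∞]
  [29, -∞, -∞, 8, ∞]
D(2):
  [∞, -∞, -∞, -∞, -∞]
  [-∞, ∞, -∞, 84, -∞]
  [59, -∞, ∞, 69, 52]
  [47, -∞, 40, ∞, -∞]
  [29, -∞, -∞, 8, ∞]
D(3):
  [∞, -∞, -∞, -∞, -∞]
  [-∞, ∞, -∞, 84, -∞]
  [59, -∞, ∞, 69, 52]
  [47, -∞, 40, ∞, 40]
  [29, -∞, -∞, 8, ∞]
D(4):
  [∞, -∞, -∞, -∞, -∞]
  [47, ∞, 40, 84, 40]
  [59, -∞, ∞, 69, 52]
  [47, -∞, 40, ∞, 40]
  [29, -∞, 8, 8, ∞]
D(5):
  [∞, -∞, -∞, -∞, -∞]
  [47, ∞, 40, 84, 40]
  [59, -∞, ∞, 69, 52]
  [47, -∞, 40, ∞, 40]
  [29, -∞, 8, 8, ∞]
Answer: M* = [[∞, -∞, -∞, -∞, -∞], [47, ∞, 40, 84, 40], [59, -∞, ∞, 69, 52], [47, -∞, 40, ∞, 40], [29, -∞, 8, 8, ∞]]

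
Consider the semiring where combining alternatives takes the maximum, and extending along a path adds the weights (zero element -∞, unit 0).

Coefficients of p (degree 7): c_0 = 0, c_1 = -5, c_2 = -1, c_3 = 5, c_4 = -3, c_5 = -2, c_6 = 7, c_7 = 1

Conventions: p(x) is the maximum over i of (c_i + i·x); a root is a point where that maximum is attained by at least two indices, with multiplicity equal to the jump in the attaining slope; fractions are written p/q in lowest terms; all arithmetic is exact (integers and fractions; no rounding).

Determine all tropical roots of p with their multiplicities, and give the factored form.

hull edge (i=0, c=0) to (i=3, c=5): slope 5/3, span 3
hull edge (i=3, c=5) to (i=6, c=7): slope 2/3, span 3
hull edge (i=6, c=7) to (i=7, c=1): slope -6, span 1
Factored form: p(x) = 1 ⊗ (x ⊕ (-5/3)) ⊗ (x ⊕ (-5/3)) ⊗ (x ⊕ (-5/3)) ⊗ (x ⊕ (-2/3)) ⊗ (x ⊕ (-2/3)) ⊗ (x ⊕ (-2/3)) ⊗ (x ⊕ 6)
Answer: roots = -5/3 (mult 3), -2/3 (mult 3), 6 (mult 1)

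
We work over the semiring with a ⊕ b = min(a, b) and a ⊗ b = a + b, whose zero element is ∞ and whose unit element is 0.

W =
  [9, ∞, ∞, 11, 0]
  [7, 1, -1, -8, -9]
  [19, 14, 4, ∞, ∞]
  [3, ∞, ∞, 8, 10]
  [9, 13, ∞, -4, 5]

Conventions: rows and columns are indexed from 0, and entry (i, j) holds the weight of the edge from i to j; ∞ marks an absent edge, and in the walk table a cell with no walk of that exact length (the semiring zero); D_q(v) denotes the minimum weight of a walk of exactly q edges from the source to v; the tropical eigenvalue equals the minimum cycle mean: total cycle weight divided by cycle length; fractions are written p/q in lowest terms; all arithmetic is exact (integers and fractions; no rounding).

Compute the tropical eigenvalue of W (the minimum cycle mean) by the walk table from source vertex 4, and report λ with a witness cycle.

q=0: [∞, ∞, ∞, ∞, 0]
q=1: [9, 13, ∞, -4, 5]
q=2: [-1, 14, 12, 1, 4]
q=3: [4, 15, 13, 0, -1]
q=4: [3, 12, 14, -5, 4]
q=5: [-2, 13, 11, 0, 3]
Optimal cycle mean attained by: cycle 0->4->3->0, total 0 + (-4) + 3, length 3.
Answer: λ = -1/3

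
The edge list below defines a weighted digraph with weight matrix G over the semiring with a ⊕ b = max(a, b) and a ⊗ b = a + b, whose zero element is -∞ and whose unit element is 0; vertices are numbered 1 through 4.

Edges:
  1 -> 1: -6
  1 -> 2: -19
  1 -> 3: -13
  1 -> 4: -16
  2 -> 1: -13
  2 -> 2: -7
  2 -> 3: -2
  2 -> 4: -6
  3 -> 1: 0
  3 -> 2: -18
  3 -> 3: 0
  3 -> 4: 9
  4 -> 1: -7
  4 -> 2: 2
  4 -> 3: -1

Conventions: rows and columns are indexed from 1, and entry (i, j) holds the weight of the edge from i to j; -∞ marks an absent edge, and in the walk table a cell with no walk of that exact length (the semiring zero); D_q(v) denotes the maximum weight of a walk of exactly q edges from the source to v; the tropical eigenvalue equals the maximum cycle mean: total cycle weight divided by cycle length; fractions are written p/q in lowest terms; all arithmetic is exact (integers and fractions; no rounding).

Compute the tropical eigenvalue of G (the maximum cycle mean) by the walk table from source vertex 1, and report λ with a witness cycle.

q=0: [0, -∞, -∞, -∞]
q=1: [-6, -19, -13, -16]
q=2: [-12, -14, -13, -4]
q=3: [-11, -2, -5, -4]
q=4: [-5, -2, -4, 4]
Optimal cycle mean attained by: cycle 3->4->3, total 9 + (-1), length 2.
Answer: λ = 4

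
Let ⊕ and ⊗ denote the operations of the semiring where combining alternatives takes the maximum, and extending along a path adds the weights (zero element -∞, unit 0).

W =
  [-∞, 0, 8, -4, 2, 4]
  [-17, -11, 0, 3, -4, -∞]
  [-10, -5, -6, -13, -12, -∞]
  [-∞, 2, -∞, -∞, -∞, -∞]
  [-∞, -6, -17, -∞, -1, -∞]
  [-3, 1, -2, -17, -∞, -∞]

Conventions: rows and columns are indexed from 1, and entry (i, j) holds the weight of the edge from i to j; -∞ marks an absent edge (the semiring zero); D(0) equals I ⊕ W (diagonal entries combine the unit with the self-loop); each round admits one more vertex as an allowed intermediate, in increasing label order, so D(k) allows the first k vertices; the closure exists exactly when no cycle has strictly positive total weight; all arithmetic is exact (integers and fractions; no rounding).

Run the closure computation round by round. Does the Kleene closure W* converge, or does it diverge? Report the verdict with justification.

D(0):
  [0, 0, 8, -4, 2, 4]
  [-17, 0, 0, 3, -4, -∞]
  [-10, -5, 0, -13, -12, -∞]
  [-∞, 2, -∞, 0, -∞, -∞]
  [-∞, -6, -17, -∞, 0, -∞]
  [-3, 1, -2, -17, -∞, 0]
Detection: at round 1, diagonal entry (6, 6) turns strictly positive.
Key observation: the cycle 6->1->6 has total weight (-3) + 4, which is strictly positive.
Answer: DIVERGES — positive cycle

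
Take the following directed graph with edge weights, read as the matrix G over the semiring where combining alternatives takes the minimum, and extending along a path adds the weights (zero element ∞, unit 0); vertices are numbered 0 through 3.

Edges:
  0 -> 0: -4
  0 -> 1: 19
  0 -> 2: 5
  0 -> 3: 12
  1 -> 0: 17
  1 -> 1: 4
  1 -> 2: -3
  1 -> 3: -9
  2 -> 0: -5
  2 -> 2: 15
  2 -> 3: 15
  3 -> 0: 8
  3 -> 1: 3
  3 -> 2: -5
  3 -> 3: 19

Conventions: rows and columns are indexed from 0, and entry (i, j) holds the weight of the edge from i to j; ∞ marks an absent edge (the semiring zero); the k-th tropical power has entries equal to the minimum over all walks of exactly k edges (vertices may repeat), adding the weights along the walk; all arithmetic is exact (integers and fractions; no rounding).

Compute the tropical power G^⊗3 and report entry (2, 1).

G^⊗2:
  [-8, 15, 1, 8]
  [-8, -6, -14, -5]
  [-9, 14, 0, 7]
  [-10, 7, 0, -6]
G^⊗3:
  [-12, 11, -3, 4]
  [-19, -2, -10, -15]
  [-13, 10, -4, 3]
  [-14, -3, -11, -2]
Key observation: the optimum is the walk 2->0->0->1, with weight (-5) + (-4) + 19 = 10.
Optimal value attained by: walk 2->0->0->1.
Answer: (G^⊗3)[2][1] = 10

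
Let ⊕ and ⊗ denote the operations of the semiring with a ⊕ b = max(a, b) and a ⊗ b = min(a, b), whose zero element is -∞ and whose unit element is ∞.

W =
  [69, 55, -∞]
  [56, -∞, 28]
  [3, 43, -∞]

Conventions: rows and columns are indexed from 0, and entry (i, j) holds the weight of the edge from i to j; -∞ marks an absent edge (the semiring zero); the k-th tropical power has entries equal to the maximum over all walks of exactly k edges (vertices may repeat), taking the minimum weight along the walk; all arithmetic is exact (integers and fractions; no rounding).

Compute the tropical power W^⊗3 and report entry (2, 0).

W^⊗2:
  [69, 55, 28]
  [56, 55, -∞]
  [43, 3, 28]
W^⊗3:
  [69, 55, 28]
  [56, 55, 28]
  [43, 43, 3]
Key observation: the optimum is the walk 2->1->0->0, with weight 43 min 56 min 69 = 43.
Optimal value attained by: walk 2->1->0->0.
Answer: (W^⊗3)[2][0] = 43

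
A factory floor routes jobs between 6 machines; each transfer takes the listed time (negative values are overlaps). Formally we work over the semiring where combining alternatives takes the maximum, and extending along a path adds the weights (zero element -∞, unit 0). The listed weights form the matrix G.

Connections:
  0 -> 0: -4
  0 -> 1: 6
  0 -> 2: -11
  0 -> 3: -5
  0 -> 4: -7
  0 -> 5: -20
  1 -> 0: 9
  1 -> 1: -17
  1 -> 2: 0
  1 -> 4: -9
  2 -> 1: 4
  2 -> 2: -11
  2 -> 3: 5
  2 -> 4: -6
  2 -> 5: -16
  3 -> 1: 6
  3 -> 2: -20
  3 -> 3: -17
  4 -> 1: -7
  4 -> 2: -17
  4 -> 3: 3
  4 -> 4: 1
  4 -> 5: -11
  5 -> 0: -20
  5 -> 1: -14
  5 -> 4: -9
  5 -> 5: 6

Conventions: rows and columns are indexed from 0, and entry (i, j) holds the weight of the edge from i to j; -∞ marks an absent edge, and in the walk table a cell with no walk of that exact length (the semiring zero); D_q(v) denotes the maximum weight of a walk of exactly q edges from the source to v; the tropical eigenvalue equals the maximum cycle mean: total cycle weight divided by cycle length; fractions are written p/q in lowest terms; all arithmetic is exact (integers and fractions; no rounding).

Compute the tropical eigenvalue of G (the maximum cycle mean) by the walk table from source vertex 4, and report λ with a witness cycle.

q=0: [-∞, -∞, -∞, -∞, 0, -∞]
q=1: [-∞, -7, -17, 3, 1, -11]
q=2: [2, 9, -7, 4, 2, -5]
q=3: [18, 10, 9, 5, 3, 1]
q=4: [19, 24, 10, 14, 11, 7]
q=5: [33, 25, 24, 15, 15, 13]
q=6: [34, 39, 25, 29, 26, 19]
Optimal cycle mean attained by: cycle 0->1->0, total 6 + 9, length 2.
Answer: λ = 15/2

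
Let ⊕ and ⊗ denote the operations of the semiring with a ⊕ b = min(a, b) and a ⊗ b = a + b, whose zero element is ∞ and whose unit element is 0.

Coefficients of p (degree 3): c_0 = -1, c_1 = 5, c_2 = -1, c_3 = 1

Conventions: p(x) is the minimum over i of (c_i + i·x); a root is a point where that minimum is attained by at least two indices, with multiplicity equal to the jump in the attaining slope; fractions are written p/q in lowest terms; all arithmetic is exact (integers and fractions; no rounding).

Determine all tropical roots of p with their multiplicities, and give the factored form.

hull edge (i=0, c=-1) to (i=2, c=-1): slope 0, span 2
hull edge (i=2, c=-1) to (i=3, c=1): slope 2, span 1
Factored form: p(x) = 1 ⊗ (x ⊕ (-2)) ⊗ (x ⊕ 0) ⊗ (x ⊕ 0)
Answer: roots = -2 (mult 1), 0 (mult 2)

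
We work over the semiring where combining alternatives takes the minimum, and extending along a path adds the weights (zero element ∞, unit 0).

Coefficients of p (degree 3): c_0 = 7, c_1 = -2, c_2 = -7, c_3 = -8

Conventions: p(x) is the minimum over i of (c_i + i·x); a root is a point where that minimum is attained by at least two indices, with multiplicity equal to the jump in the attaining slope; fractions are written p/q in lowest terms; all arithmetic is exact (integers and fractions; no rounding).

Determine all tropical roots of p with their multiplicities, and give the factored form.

hull edge (i=0, c=7) to (i=1, c=-2): slope -9, span 1
hull edge (i=1, c=-2) to (i=2, c=-7): slope -5, span 1
hull edge (i=2, c=-7) to (i=3, c=-8): slope -1, span 1
Factored form: p(x) = -8 ⊗ (x ⊕ 1) ⊗ (x ⊕ 5) ⊗ (x ⊕ 9)
Answer: roots = 1 (mult 1), 5 (mult 1), 9 (mult 1)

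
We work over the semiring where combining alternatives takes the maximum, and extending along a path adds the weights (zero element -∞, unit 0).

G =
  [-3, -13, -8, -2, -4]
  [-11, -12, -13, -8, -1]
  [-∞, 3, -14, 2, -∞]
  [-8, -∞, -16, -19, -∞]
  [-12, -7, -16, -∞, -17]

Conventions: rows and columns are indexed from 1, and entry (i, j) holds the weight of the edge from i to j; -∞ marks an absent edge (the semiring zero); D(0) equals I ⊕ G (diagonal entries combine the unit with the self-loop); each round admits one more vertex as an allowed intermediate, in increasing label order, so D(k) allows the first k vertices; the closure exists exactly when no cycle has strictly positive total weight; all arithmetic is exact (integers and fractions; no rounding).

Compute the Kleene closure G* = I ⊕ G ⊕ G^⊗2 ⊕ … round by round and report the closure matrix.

D(0):
  [0, -13, -8, -2, -4]
  [-11, 0, -13, -8, -1]
  [-∞, 3, 0, 2, -∞]
  [-8, -∞, -16, 0, -∞]
  [-12, -7, -16, -∞, 0]
D(1):
  [0, -13, -8, -2, -4]
  [-11, 0, -13, -8, -1]
  [-∞, 3, 0, 2, -∞]
  [-8, -21, -16, 0, -12]
  [-12, -7, -16, -14, 0]
D(2):
  [0, -13, -8, -2, -4]
  [-11, 0, -13, -8, -1]
  [-8, 3, 0, 2, 2]
  [-8, -21, -16, 0, -12]
  [-12, -7, -16, -14, 0]
D(3):
  [0, -5, -8, -2, -4]
  [-11, 0, -13, -8, -1]
  [-8, 3, 0, 2, 2]
  [-8, -13, -16, 0, -12]
  [-12, -7, -16, -14, 0]
D(4):
  [0, -5, -8, -2, -4]
  [-11, 0, -13, -8, -1]
  [-6, 3, 0, 2, 2]
  [-8, -13, -16, 0, -12]
  [-12, -7, -16, -14, 0]
D(5):
  [0, -5, -8, -2, -4]
  [-11, 0, -13, -8, -1]
  [-6, 3, 0, 2, 2]
  [-8, -13, -16, 0, -12]
  [-12, -7, -16, -14, 0]
Answer: G* = [[0, -5, -8, -2, -4], [-11, 0, -13, -8, -1], [-6, 3, 0, 2, 2], [-8, -13, -16, 0, -12], [-12, -7, -16, -14, 0]]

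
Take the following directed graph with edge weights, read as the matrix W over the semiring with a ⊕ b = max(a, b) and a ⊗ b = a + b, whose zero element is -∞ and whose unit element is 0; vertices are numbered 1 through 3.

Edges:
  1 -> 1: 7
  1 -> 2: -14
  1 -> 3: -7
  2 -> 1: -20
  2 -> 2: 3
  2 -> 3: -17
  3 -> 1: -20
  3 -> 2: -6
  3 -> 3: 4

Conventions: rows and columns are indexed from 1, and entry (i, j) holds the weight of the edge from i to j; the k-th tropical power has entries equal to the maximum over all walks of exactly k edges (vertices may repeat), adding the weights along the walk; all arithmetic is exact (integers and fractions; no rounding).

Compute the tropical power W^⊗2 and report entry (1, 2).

W^⊗2:
  [14, -7, 0]
  [-13, 6, -13]
  [-13, -2, 8]
Key observation: the optimum is the walk 1->1->2, with weight 7 + (-14) = -7.
Optimal value attained by: walk 1->1->2.
Answer: (W^⊗2)[1][2] = -7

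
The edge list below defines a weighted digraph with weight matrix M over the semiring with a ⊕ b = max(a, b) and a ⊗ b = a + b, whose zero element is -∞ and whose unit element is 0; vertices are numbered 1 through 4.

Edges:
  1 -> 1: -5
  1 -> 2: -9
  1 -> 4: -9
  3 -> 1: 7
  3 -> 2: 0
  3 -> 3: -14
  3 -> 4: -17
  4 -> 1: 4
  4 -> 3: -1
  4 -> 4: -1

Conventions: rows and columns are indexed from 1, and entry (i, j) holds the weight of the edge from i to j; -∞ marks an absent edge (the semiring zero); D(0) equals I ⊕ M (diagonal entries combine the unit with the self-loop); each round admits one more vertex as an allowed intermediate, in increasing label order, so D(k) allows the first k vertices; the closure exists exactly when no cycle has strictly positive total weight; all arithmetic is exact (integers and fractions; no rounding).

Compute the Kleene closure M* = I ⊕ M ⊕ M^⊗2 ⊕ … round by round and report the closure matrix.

D(0):
  [0, -9, -∞, -9]
  [-∞, 0, -∞, -∞]
  [7, 0, 0, -17]
  [4, -∞, -1, 0]
D(1):
  [0, -9, -∞, -9]
  [-∞, 0, -∞, -∞]
  [7, 0, 0, -2]
  [4, -5, -1, 0]
D(2):
  [0, -9, -∞, -9]
  [-∞, 0, -∞, -∞]
  [7, 0, 0, -2]
  [4, -5, -1, 0]
D(3):
  [0, -9, -∞, -9]
  [-∞, 0, -∞, -∞]
  [7, 0, 0, -2]
  [6, -1, -1, 0]
D(4):
  [0, -9, -10, -9]
  [-∞, 0, -∞, -∞]
  [7, 0, 0, -2]
  [6, -1, -1, 0]
Answer: M* = [[0, -9, -10, -9], [-∞, 0, -∞, -∞], [7, 0, 0, -2], [6, -1, -1, 0]]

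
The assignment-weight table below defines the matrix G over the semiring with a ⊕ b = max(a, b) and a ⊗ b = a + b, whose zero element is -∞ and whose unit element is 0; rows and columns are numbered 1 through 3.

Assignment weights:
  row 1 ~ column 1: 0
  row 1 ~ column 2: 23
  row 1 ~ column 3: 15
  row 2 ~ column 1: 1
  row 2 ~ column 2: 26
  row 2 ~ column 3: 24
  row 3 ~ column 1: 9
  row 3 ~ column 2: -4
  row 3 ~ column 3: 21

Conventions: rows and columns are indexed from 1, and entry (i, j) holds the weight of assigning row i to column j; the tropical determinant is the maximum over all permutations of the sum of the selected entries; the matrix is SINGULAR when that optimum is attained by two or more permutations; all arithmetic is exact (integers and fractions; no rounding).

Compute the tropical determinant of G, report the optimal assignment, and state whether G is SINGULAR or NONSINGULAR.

σ = (1, 2, 3): 0 + 26 + 21 = 47
σ = (1, 3, 2): 0 + 24 + (-4) = 20
σ = (2, 1, 3): 23 + 1 + 21 = 45
σ = (2, 3, 1): 23 + 24 + 9 = 56
σ = (3, 1, 2): 15 + 1 + (-4) = 12
σ = (3, 2, 1): 15 + 26 + 9 = 50
Optimal value attained by: σ = (2, 3, 1).
Answer: det⊕(G) = 56; verdict: NONSINGULAR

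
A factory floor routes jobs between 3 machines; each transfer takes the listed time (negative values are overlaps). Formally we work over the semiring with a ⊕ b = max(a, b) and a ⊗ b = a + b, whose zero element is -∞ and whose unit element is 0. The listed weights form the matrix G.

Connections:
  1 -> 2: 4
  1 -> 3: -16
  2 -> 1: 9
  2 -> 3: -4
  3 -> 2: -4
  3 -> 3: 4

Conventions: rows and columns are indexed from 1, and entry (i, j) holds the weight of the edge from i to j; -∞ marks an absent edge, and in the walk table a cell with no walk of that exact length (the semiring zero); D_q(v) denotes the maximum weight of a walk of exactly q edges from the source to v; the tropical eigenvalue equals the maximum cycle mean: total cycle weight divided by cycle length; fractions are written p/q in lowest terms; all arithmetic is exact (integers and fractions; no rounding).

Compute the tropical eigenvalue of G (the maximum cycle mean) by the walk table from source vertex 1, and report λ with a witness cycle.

q=0: [0, -∞, -∞]
q=1: [-∞, 4, -16]
q=2: [13, -20, 0]
q=3: [-11, 17, 4]
Optimal cycle mean attained by: cycle 1->2->1, total 4 + 9, length 2.
Answer: λ = 13/2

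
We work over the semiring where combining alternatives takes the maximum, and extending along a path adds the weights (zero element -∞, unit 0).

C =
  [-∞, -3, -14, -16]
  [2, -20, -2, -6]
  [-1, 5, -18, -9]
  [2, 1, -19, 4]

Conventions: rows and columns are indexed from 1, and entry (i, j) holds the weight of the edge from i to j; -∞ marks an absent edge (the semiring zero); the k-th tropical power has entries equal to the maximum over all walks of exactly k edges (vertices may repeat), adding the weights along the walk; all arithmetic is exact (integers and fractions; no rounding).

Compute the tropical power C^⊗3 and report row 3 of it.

C^⊗2:
  [-1, -9, -5, -9]
  [-3, 3, -12, -2]
  [7, -4, 3, -1]
  [6, 5, -1, 8]
C^⊗3:
  [-6, 0, -11, -5]
  [5, -1, 1, 2]
  [2, 8, -6, 3]
  [10, 9, 3, 12]
Answer: row 3 of C^⊗3 = [2, 8, -6, 3]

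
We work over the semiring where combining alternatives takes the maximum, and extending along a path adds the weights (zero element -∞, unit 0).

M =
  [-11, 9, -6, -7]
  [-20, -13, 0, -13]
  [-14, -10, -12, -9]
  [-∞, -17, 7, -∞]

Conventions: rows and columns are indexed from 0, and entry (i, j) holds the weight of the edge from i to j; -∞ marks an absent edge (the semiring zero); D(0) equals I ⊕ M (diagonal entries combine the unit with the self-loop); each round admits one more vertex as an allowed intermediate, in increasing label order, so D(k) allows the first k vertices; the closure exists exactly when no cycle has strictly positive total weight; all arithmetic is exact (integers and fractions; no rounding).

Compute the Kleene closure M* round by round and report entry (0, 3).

D(0):
  [0, 9, -6, -7]
  [-20, 0, 0, -13]
  [-14, -10, 0, -9]
  [-∞, -17, 7, 0]
D(1):
  [0, 9, -6, -7]
  [-20, 0, 0, -13]
  [-14, -5, 0, -9]
  [-∞, -17, 7, 0]
D(2):
  [0, 9, 9, -4]
  [-20, 0, 0, -13]
  [-14, -5, 0, -9]
  [-37, -17, 7, 0]
D(3):
  [0, 9, 9, 0]
  [-14, 0, 0, -9]
  [-14, -5, 0, -9]
  [-7, 2, 7, 0]
D(4):
  [0, 9, 9, 0]
  [-14, 0, 0, -9]
  [-14, -5, 0, -9]
  [-7, 2, 7, 0]
Answer: M*[0][3] = 0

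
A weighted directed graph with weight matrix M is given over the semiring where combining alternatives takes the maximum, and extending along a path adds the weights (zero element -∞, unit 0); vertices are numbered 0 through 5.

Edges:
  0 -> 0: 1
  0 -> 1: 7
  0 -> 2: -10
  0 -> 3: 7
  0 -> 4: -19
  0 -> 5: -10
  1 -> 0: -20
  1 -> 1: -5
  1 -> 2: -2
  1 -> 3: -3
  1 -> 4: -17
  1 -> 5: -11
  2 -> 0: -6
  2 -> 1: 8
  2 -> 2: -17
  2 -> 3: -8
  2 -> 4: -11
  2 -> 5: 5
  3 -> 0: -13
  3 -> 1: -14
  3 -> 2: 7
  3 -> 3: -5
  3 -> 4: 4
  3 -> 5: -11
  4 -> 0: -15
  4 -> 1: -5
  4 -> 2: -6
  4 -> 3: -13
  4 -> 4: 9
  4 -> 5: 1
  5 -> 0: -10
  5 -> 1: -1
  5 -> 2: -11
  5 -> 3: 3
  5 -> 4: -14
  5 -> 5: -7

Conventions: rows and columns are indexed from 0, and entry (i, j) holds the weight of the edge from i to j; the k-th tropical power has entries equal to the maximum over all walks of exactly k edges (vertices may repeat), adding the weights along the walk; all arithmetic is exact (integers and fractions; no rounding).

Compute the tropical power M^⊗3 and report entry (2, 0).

M^⊗2:
  [2, 8, 14, 8, 11, -4]
  [-8, 6, 4, -8, 1, 3]
  [-5, 4, 6, 8, -2, -2]
  [1, 15, 2, -1, 13, 12]
  [-6, 4, 3, 4, 18, 10]
  [-9, -3, 10, -2, 7, -6]
M^⊗3:
  [8, 22, 15, 9, 20, 19]
  [-2, 12, 4, 6, 10, 9]
  [0, 14, 15, 3, 12, 11]
  [2, 11, 13, 15, 22, 14]
  [3, 13, 12, 13, 27, 19]
  [4, 18, 5, 2, 16, 15]
Key observation: the optimum is the walk 2->1->2->0, with weight 8 + (-2) + (-6) = 0.
Optimal value attained by: walk 2->1->2->0.
Answer: (M^⊗3)[2][0] = 0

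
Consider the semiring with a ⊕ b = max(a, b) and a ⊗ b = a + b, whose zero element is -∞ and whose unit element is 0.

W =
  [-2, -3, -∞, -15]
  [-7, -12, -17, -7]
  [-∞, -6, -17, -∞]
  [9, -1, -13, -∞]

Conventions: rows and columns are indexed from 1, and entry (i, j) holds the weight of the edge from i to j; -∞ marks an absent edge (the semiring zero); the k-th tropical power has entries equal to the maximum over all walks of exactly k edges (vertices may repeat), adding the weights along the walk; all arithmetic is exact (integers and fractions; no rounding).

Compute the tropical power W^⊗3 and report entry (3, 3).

W^⊗2:
  [-4, -5, -20, -10]
  [2, -8, -20, -19]
  [-13, -18, -23, -13]
  [7, 6, -18, -6]
W^⊗3:
  [-1, -7, -22, -12]
  [0, -1, -25, -13]
  [-4, -14, -26, -25]
  [5, 4, -11, -1]
Key observation: the optimum is the walk 3->2->4->3, with weight (-6) + (-7) + (-13) = -26.
Optimal value attained by: walk 3->2->4->3.
Answer: (W^⊗3)[3][3] = -26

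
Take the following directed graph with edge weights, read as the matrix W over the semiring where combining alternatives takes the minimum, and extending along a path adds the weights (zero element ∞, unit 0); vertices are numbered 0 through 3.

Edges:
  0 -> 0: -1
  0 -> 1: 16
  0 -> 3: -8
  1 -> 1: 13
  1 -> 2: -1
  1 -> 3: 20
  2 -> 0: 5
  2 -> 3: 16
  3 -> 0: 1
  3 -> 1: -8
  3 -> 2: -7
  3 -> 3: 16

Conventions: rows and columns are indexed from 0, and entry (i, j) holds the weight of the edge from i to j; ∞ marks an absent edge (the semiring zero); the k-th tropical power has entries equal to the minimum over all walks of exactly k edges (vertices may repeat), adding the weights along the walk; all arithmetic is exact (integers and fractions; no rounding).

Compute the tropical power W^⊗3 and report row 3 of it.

W^⊗2:
  [-7, -16, -15, -9]
  [4, 12, 12, 15]
  [4, 8, 9, -3]
  [-2, 5, -9, -7]
W^⊗3:
  [-10, -17, -17, -15]
  [3, 7, 8, -4]
  [-2, -11, -10, -4]
  [-6, -15, -14, -10]
Answer: row 3 of W^⊗3 = [-6, -15, -14, -10]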